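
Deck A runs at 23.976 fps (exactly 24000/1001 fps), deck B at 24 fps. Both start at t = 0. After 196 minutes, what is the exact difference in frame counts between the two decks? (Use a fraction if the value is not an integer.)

40320/143 frames

196 min = 11760 s.
A emits 24000/1001 × 11760 = 40320000/143 frames; B emits 24 × 11760 = 282240.
Difference = 40320/143 frames (≈ 281.9580); B is ahead of A.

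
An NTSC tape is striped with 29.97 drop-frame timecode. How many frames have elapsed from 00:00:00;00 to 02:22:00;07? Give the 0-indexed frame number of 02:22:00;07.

Complete 10-minute blocks: 14, each 17982 frames → 251748.
Remaining 2 whole minutes in the current block: 1800 + 1 × 1798 = 3598 frames.
Within the current minute: 0 × 30 + 7 − 2 = 5 (labels ;00/;01 skipped at this minute). Total = 251748 + 3598 + 5 = 255351.

255351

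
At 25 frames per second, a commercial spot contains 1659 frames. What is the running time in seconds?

Running time = 1659 / (25) = 66.36 s.

66.36 seconds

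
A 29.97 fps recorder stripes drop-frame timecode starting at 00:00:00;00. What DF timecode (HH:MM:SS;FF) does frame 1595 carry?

00:00:53;05

Ten DF minutes hold 17982 frames, so frame 1595 lies in block 0 (frames 0–17981) with 1595 frames into that block.
The block's first minute is 1800 frames and the rest 1798 each; 1595 frames reaches minute 0, so 0 × 18 + 0 × 2 = 0 labels have been skipped so far.
Adding those back, label number 1595 + 0 = 1595 at 30 labels/s is 53 s + 5 f = 0 h 0 min 53 s frame 5, i.e. 00:00:53;05.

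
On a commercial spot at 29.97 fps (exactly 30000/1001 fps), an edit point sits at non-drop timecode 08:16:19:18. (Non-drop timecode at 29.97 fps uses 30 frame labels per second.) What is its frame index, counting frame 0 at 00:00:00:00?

893388

Total seconds to the label: (8 × 3600 + 16 × 60 + 19) = 29779.
Frame index = 29779 × 30 + 18 = 893388.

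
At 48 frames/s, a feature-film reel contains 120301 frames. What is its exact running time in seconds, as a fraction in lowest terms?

120301/48 seconds

Running time = 120301 ÷ (48) = 120301 × 1/48 = 120301/48 s.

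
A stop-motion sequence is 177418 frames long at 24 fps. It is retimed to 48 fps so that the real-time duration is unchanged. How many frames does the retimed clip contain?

Frames at target rate = 177418 × (48) / (24) = 354836.

354836 frames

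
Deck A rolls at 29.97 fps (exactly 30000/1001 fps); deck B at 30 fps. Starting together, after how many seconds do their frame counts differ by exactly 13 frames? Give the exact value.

13013/30 seconds

The gap grows by |30 − 30000/1001| = 30/1001 frames per second.
Time for a 13-frame gap: 13 ÷ (30/1001) = 13013/30 s.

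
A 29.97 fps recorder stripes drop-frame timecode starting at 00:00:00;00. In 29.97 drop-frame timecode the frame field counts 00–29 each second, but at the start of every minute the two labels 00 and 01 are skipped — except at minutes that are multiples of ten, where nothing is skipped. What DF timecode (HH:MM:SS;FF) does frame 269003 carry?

02:29:35;23

Each 10-minute DF block holds 10 × 60 × 30 − 9 × 2 = 17982 frames. 269003 ÷ 17982 → 14 full blocks, remainder 17255.
Within the partial block the first minute is 1800 frames and each further minute 1798, so 9 further minute boundaries passed. Total skipped labels = 18 × 14 + 2 × 9 = 270.
Non-drop label index = 269003 + 270 = 269273; at 30 labels/s that is 02:29:35:23, i.e. DF 02:29:35;23.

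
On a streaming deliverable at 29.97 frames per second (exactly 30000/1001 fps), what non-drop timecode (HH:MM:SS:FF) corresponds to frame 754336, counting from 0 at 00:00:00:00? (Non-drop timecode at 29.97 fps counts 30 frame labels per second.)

06:59:04:16

754336 ÷ 30 = 25144 full seconds, remainder 16 frames.
25144 s = 6 h 59 min 4 s.
Timecode: 06:59:04:16.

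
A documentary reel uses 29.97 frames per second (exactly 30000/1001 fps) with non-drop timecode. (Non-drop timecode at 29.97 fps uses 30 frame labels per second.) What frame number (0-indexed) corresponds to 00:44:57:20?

Total seconds to the label: (0 × 3600 + 44 × 60 + 57) = 2697.
Frame index = 2697 × 30 + 20 = 80930.

frame 80930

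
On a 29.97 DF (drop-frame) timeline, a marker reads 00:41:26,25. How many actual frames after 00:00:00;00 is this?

74531

Complete 10-minute blocks: 4, each 17982 frames → 71928.
Remaining 1 whole minute in the current block: 1800 + 0 × 1798 = 1800 frames.
Within the current minute: 26 × 30 + 25 − 2 = 803 (labels ;00/;01 skipped at this minute). Total = 71928 + 1800 + 803 = 74531.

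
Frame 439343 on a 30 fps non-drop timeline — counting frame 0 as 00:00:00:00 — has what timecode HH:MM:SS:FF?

439343 ÷ 30 = 14644 full seconds, remainder 23 frames.
14644 s = 4 h 4 min 4 s.
Timecode: 04:04:04:23.

04:04:04:23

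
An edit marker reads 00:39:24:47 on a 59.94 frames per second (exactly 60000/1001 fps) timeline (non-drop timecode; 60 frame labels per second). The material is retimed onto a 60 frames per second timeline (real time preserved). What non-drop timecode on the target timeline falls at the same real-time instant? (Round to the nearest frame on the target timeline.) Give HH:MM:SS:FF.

00:39:27:09

Source frame index: (0×3600 + 39×60 + 24) × 60 + 47 = 141887.
Real time: 141887 / (60000/1001) = 142028887/60000 s.
Target frame: (142028887/60000) × (60) = 142028887/1000 ≈ 142028.887 → 142029.
At 60 labels/s: frame 142029 → 00:39:27:09.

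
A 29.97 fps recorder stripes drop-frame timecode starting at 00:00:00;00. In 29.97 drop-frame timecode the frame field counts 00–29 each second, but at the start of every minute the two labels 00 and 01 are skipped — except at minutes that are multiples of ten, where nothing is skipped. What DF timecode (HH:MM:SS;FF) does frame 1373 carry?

00:00:45;23

Ten DF minutes hold 17982 frames, so frame 1373 lies in block 0 (frames 0–17981) with 1373 frames into that block.
The block's first minute is 1800 frames and the rest 1798 each; 1373 frames reaches minute 0, so 0 × 18 + 0 × 2 = 0 labels have been skipped so far.
Adding those back, label number 1373 + 0 = 1373 at 30 labels/s is 45 s + 23 f = 0 h 0 min 45 s frame 23, i.e. 00:00:45;23.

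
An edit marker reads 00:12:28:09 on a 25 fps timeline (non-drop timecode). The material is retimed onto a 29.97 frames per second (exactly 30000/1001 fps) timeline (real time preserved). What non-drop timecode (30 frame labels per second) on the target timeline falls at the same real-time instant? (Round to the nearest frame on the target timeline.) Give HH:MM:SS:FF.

Source frame index: (0×3600 + 12×60 + 28) × 25 + 9 = 18709.
Real time: 18709 / (25) = 18709/25 s.
Target frame: (18709/25) × (30000/1001) = 22450800/1001 ≈ 22428.372 → 22428.
At 30 labels/s: frame 22428 → 00:12:27:18.

00:12:27:18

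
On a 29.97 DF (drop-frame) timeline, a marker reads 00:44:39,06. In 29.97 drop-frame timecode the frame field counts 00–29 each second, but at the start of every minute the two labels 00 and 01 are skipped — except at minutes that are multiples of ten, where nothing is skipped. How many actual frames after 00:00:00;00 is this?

80296

Complete 10-minute blocks: 4, each 17982 frames → 71928.
Remaining 4 whole minutes in the current block: 1800 + 3 × 1798 = 7194 frames.
Within the current minute: 39 × 30 + 6 − 2 = 1174 (labels ;00/;01 skipped at this minute). Total = 71928 + 7194 + 1174 = 80296.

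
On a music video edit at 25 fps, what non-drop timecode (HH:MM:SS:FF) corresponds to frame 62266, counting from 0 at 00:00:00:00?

00:41:30:16

62266 ÷ 25 = 2490 full seconds, remainder 16 frames.
2490 s = 0 h 41 min 30 s.
Timecode: 00:41:30:16.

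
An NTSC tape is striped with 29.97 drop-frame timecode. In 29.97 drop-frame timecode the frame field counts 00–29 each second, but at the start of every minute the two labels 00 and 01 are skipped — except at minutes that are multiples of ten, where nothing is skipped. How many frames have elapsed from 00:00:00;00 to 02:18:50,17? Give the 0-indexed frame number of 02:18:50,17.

Complete 10-minute blocks: 13, each 17982 frames → 233766.
Remaining 8 whole minutes in the current block: 1800 + 7 × 1798 = 14386 frames.
Within the current minute: 50 × 30 + 17 − 2 = 1515 (labels ;00/;01 skipped at this minute). Total = 233766 + 14386 + 1515 = 249667.

249667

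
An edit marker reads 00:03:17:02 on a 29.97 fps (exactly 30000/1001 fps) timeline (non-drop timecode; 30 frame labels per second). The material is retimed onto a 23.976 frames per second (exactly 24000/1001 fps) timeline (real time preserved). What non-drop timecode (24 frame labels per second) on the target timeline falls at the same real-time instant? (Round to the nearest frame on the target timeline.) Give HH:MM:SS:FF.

00:03:17:02

Source frame index: (0×3600 + 3×60 + 17) × 30 + 2 = 5912.
Real time: 5912 / (30000/1001) = 739739/3750 s.
Target frame: (739739/3750) × (24000/1001) = 23648/5 ≈ 4729.600 → 4730.
At 24 labels/s: frame 4730 → 00:03:17:02.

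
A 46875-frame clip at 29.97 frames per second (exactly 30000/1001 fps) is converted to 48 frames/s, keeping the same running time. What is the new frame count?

75075 frames

Target frames = source frames × (target rate / source rate) = 46875 × (48)/(30000/1001) = 46875 × 1001/625 = 75075.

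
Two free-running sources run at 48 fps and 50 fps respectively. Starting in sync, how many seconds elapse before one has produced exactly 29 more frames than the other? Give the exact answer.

The gap grows by |50 − 48| = 2 frames per second.
Time for a 29-frame gap: 29 ÷ (2) = 14.5 s.

14.5 seconds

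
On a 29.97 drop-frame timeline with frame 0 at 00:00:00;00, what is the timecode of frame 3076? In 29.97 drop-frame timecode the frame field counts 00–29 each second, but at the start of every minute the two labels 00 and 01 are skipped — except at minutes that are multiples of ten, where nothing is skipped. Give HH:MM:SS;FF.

00:01:42;18

Each 10-minute DF block holds 10 × 60 × 30 − 9 × 2 = 17982 frames. 3076 ÷ 17982 → 0 full blocks, remainder 3076.
Within the partial block the first minute is 1800 frames and each further minute 1798, so 1 further minute boundary passed. Total skipped labels = 18 × 0 + 2 × 1 = 2.
Non-drop label index = 3076 + 2 = 3078; at 30 labels/s that is 00:01:42:18, i.e. DF 00:01:42;18.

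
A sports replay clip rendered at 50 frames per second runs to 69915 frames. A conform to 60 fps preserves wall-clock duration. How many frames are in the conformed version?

Target frames = source frames × (target rate / source rate) = 69915 × (60)/(50) = 69915 × 6/5 = 83898.

83898 frames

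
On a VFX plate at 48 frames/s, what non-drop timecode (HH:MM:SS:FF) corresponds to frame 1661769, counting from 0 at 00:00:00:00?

09:37:00:09

1661769 ÷ 48 = 34620 full seconds, remainder 9 frames.
34620 s = 9 h 37 min 0 s.
Timecode: 09:37:00:09.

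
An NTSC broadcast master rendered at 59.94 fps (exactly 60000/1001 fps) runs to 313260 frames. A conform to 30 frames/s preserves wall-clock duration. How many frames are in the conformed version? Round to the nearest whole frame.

156787 frames

Frames at target rate = 313260 × (30) / (60000/1001) = 15678663/100 ≈ 156786.630.
Nearest whole frame: 156787.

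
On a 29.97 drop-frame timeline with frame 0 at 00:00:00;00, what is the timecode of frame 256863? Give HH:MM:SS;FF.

02:22:50;19

Each 10-minute DF block holds 10 × 60 × 30 − 9 × 2 = 17982 frames. 256863 ÷ 17982 → 14 full blocks, remainder 5115.
Within the partial block the first minute is 1800 frames and each further minute 1798, so 2 further minute boundaries passed. Total skipped labels = 18 × 14 + 2 × 2 = 256.
Non-drop label index = 256863 + 256 = 257119; at 30 labels/s that is 02:22:50:19, i.e. DF 02:22:50;19.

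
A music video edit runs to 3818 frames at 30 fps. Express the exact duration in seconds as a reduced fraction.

1909/15 seconds

Running time = 3818 ÷ (30) = 3818 × 1/30 = 1909/15 s.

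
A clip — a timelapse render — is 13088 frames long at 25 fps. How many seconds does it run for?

Running time = 13088 / (25) = 523.52 s.

523.52 seconds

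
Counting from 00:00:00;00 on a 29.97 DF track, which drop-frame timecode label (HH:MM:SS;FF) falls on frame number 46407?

00:25:48;13

Each 10-minute DF block holds 10 × 60 × 30 − 9 × 2 = 17982 frames. 46407 ÷ 17982 → 2 full blocks, remainder 10443.
Within the partial block the first minute is 1800 frames and each further minute 1798, so 5 further minute boundaries passed. Total skipped labels = 18 × 2 + 2 × 5 = 46.
Non-drop label index = 46407 + 46 = 46453; at 30 labels/s that is 00:25:48:13, i.e. DF 00:25:48;13.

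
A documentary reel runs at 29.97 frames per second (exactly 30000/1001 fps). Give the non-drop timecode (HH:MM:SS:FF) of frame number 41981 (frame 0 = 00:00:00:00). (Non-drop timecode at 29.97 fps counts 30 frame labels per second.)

00:23:19:11

41981 ÷ 30 = 1399 full seconds, remainder 11 frames.
1399 s = 0 h 23 min 19 s.
Timecode: 00:23:19:11.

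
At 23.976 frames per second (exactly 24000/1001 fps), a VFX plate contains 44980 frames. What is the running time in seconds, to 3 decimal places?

1876.041 seconds

Running time = 44980 × 1001/24000 = 2251249/1200 s ≈ 1876.041 s.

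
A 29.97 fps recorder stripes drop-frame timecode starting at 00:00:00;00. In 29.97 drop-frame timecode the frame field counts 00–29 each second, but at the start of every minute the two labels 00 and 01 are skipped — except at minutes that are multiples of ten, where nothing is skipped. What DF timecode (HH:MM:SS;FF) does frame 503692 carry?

04:40:06;16

Each 10-minute DF block holds 10 × 60 × 30 − 9 × 2 = 17982 frames. 503692 ÷ 17982 → 28 full blocks, remainder 196.
Within the partial block the first minute is 1800 frames and each further minute 1798, so 0 further minute boundaries passed. Total skipped labels = 18 × 28 + 2 × 0 = 504.
Non-drop label index = 503692 + 504 = 504196; at 30 labels/s that is 04:40:06:16, i.e. DF 04:40:06;16.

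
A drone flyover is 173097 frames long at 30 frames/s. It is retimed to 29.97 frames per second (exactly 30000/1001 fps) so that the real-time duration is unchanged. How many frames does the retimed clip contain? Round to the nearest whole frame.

Frames at target rate = 173097 × (30000/1001) / (30) = 173097000/1001 ≈ 172924.076.
Nearest whole frame: 172924.

172924 frames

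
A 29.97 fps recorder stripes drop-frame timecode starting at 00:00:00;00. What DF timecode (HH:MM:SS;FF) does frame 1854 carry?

00:01:01;26

Each 10-minute DF block holds 10 × 60 × 30 − 9 × 2 = 17982 frames. 1854 ÷ 17982 → 0 full blocks, remainder 1854.
Within the partial block the first minute is 1800 frames and each further minute 1798, so 1 further minute boundary passed. Total skipped labels = 18 × 0 + 2 × 1 = 2.
Non-drop label index = 1854 + 2 = 1856; at 30 labels/s that is 00:01:01:26, i.e. DF 00:01:01;26.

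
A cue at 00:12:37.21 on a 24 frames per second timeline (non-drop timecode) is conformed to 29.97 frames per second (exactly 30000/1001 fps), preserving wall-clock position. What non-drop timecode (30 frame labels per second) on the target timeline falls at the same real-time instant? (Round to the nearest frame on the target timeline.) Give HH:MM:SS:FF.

Source frame index: (0×3600 + 12×60 + 37) × 24 + 21 = 18189.
Real time: 18189 / (24) = 6063/8 s.
Target frame: (6063/8) × (30000/1001) = 22736250/1001 ≈ 22713.536 → 22714.
At 30 labels/s: frame 22714 → 00:12:37:04.

00:12:37:04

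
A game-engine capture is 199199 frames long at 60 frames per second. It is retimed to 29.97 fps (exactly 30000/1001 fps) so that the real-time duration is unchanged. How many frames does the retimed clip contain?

99500 frames

Target frames = source frames × (target rate / source rate) = 199199 × (30000/1001)/(60) = 199199 × 500/1001 = 99500.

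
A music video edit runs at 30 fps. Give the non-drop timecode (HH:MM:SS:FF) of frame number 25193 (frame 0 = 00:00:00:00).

00:13:59:23

25193 ÷ 30 = 839 full seconds, remainder 23 frames.
839 s = 0 h 13 min 59 s.
Timecode: 00:13:59:23.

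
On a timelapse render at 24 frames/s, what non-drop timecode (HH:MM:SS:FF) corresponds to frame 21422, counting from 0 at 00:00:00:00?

21422 ÷ 24 = 892 full seconds, remainder 14 frames.
892 s = 0 h 14 min 52 s.
Timecode: 00:14:52:14.

00:14:52:14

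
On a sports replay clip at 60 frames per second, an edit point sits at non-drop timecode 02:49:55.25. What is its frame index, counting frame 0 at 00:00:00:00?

frame 611725

Total seconds to the label: (2 × 3600 + 49 × 60 + 55) = 10195.
Frame index = 10195 × 60 + 25 = 611725.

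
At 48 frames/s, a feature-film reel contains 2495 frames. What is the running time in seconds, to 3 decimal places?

51.979 seconds

Running time = 2495 × 1/48 = 2495/48 s ≈ 51.979 s.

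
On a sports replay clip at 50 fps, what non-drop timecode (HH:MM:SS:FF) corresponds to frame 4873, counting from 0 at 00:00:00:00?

00:01:37:23

4873 ÷ 50 = 97 full seconds, remainder 23 frames.
97 s = 0 h 1 min 37 s.
Timecode: 00:01:37:23.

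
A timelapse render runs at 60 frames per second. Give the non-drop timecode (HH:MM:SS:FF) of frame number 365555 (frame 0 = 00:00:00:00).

01:41:32:35

365555 ÷ 60 = 6092 full seconds, remainder 35 frames.
6092 s = 1 h 41 min 32 s.
Timecode: 01:41:32:35.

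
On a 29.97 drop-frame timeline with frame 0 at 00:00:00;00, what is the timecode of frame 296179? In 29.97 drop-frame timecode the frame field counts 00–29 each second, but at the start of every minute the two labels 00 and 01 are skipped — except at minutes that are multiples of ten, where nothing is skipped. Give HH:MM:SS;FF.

Each 10-minute DF block holds 10 × 60 × 30 − 9 × 2 = 17982 frames. 296179 ÷ 17982 → 16 full blocks, remainder 8467.
Within the partial block the first minute is 1800 frames and each further minute 1798, so 4 further minute boundaries passed. Total skipped labels = 18 × 16 + 2 × 4 = 296.
Non-drop label index = 296179 + 296 = 296475; at 30 labels/s that is 02:44:42:15, i.e. DF 02:44:42;15.

02:44:42;15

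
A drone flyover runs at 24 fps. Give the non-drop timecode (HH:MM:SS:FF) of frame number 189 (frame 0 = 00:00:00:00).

00:00:07:21

189 ÷ 24 = 7 full seconds, remainder 21 frames.
7 s = 0 h 0 min 7 s.
Timecode: 00:00:07:21.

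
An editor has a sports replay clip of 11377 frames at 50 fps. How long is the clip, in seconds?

Running time = 11377 / (50) = 227.54 s.

227.54 seconds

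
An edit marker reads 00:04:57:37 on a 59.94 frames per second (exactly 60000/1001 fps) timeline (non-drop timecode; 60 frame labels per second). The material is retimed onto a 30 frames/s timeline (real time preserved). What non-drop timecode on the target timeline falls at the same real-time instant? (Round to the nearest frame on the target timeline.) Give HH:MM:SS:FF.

Source frame index: (0×3600 + 4×60 + 57) × 60 + 37 = 17857.
Real time: 17857 / (60000/1001) = 17874857/60000 s.
Target frame: (17874857/60000) × (30) = 17874857/2000 ≈ 8937.428 → 8937.
At 30 labels/s: frame 8937 → 00:04:57:27.

00:04:57:27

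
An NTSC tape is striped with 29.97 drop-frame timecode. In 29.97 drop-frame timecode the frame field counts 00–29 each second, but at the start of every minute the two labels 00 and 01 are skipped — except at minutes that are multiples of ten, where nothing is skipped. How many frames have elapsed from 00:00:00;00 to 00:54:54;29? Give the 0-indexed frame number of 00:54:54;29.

98751

Complete 10-minute blocks: 5, each 17982 frames → 89910.
Remaining 4 whole minutes in the current block: 1800 + 3 × 1798 = 7194 frames.
Within the current minute: 54 × 30 + 29 − 2 = 1647 (labels ;00/;01 skipped at this minute). Total = 89910 + 7194 + 1647 = 98751.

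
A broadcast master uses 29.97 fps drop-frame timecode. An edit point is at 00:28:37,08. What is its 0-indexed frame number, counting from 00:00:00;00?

51466

Complete 10-minute blocks: 2, each 17982 frames → 35964.
Remaining 8 whole minutes in the current block: 1800 + 7 × 1798 = 14386 frames.
Within the current minute: 37 × 30 + 8 − 2 = 1116 (labels ;00/;01 skipped at this minute). Total = 35964 + 14386 + 1116 = 51466.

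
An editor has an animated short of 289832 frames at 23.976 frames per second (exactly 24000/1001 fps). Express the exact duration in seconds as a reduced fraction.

36265229/3000 seconds

Running time = 289832 ÷ (24000/1001) = 289832 × 1001/24000 = 36265229/3000 s.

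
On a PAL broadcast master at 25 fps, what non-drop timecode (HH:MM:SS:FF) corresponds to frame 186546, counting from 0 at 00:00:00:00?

186546 ÷ 25 = 7461 full seconds, remainder 21 frames.
7461 s = 2 h 4 min 21 s.
Timecode: 02:04:21:21.

02:04:21:21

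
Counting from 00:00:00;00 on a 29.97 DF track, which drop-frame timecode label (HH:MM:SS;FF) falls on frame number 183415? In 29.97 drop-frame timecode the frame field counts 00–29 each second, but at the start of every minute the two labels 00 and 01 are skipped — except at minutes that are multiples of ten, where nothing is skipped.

01:41:59;27

Each 10-minute DF block holds 10 × 60 × 30 − 9 × 2 = 17982 frames. 183415 ÷ 17982 → 10 full blocks, remainder 3595.
Within the partial block the first minute is 1800 frames and each further minute 1798, so 1 further minute boundary passed. Total skipped labels = 18 × 10 + 2 × 1 = 182.
Non-drop label index = 183415 + 182 = 183597; at 30 labels/s that is 01:41:59:27, i.e. DF 01:41:59;27.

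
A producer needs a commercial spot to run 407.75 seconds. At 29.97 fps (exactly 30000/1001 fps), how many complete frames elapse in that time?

Frames = 407.75 × 30000/1001 = 1747500/143 ≈ 12220.2797.
Complete frames: 12220.

12220 frames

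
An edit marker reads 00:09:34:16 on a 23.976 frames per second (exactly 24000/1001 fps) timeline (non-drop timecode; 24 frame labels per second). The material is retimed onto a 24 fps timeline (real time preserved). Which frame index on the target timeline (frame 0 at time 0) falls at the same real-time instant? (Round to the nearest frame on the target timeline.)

Source frame index: (0×3600 + 9×60 + 34) × 24 + 16 = 13792.
Real time: 13792 / (24000/1001) = 431431/750 s.
Target frame: (431431/750) × (24) = 1725724/125 ≈ 13805.792 → 13806.

frame 13806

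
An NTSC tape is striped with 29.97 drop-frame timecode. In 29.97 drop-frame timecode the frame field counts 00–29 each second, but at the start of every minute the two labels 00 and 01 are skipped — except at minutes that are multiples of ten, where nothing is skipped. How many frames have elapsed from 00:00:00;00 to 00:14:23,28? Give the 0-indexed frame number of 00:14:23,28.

25892

Complete 10-minute blocks: 1, each 17982 frames → 17982.
Remaining 4 whole minutes in the current block: 1800 + 3 × 1798 = 7194 frames.
Within the current minute: 23 × 30 + 28 − 2 = 716 (labels ;00/;01 skipped at this minute). Total = 17982 + 7194 + 716 = 25892.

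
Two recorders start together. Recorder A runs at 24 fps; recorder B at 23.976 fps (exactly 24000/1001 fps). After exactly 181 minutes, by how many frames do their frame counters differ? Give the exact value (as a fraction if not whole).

260640/1001 frames

181 min = 10860 s.
A emits 24 × 10860 = 260640 frames; B emits 24000/1001 × 10860 = 260640000/1001.
Difference = 260640/1001 frames (≈ 260.3796); B is behind A.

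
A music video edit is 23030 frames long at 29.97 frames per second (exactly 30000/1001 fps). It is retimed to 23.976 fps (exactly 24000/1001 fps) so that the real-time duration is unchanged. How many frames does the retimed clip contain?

18424 frames

Target frames = source frames × (target rate / source rate) = 23030 × (24000/1001)/(30000/1001) = 23030 × 4/5 = 18424.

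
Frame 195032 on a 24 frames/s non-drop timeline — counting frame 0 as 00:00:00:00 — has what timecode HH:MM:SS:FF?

195032 ÷ 24 = 8126 full seconds, remainder 8 frames.
8126 s = 2 h 15 min 26 s.
Timecode: 02:15:26:08.

02:15:26:08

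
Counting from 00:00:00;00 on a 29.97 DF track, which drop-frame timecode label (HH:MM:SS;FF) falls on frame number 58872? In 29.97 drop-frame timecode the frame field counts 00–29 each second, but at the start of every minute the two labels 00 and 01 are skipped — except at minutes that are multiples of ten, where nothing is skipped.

Ten DF minutes hold 17982 frames, so frame 58872 lies in block 3 (frames 53946–71927) with 4926 frames into that block.
The block's first minute is 1800 frames and the rest 1798 each; 4926 frames reaches minute 2, so 3 × 18 + 2 × 2 = 58 labels have been skipped so far.
Adding those back, label number 58872 + 58 = 58930 at 30 labels/s is 1964 s + 10 f = 0 h 32 min 44 s frame 10, i.e. 00:32:44;10.

00:32:44;10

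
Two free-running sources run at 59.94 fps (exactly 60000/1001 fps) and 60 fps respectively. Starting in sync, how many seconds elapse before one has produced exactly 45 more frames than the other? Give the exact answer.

750.75 seconds

The gap grows by |60 − 60000/1001| = 60/1001 frames per second.
Time for a 45-frame gap: 45 ÷ (60/1001) = 750.75 s.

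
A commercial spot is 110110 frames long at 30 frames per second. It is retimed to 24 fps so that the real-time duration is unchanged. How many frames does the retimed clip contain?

Target frames = source frames × (target rate / source rate) = 110110 × (24)/(30) = 110110 × 4/5 = 88088.

88088 frames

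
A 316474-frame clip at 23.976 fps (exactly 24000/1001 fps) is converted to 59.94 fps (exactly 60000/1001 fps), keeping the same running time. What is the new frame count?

791185 frames

Target frames = source frames × (target rate / source rate) = 316474 × (60000/1001)/(24000/1001) = 316474 × 5/2 = 791185.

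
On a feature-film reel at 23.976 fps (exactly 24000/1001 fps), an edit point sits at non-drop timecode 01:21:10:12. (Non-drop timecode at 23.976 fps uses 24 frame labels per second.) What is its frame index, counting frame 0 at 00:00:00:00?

Total seconds to the label: (1 × 3600 + 21 × 60 + 10) = 4870.
Frame index = 4870 × 24 + 12 = 116892.

frame 116892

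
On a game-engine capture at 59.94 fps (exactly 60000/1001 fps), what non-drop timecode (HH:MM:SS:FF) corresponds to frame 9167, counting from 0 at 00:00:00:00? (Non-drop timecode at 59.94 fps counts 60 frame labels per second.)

9167 ÷ 60 = 152 full seconds, remainder 47 frames.
152 s = 0 h 2 min 32 s.
Timecode: 00:02:32:47.

00:02:32:47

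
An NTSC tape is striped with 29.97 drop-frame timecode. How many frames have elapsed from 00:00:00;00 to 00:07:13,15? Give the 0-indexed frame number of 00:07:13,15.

As if non-drop at 30 labels/s: (0 × 3600 + 7 × 60 + 13) × 30 + 15 = 13005.
Minute boundaries passed: 7; those not divisible by 10: 7 − 0 = 7; dropped labels = 2 × 7 = 14.
Actual frame index = 13005 − 14 = 12991.

12991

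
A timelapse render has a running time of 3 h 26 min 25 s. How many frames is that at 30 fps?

371550 frames

3 h 26 min 25 s = 12385 s.
Frames = 12385 × 30 = 371550.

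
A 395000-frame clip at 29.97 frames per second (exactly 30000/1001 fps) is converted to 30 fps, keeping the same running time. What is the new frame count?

395395 frames

Target frames = source frames × (target rate / source rate) = 395000 × (30)/(30000/1001) = 395000 × 1001/1000 = 395395.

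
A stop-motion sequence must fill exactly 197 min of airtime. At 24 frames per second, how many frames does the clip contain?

283680 frames

197 min = 11820 s.
Frames = 11820 × 24 = 283680.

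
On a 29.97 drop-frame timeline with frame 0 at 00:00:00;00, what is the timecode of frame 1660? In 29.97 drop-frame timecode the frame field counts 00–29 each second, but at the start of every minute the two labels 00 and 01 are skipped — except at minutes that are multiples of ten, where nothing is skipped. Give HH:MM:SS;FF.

Ten DF minutes hold 17982 frames, so frame 1660 lies in block 0 (frames 0–17981) with 1660 frames into that block.
The block's first minute is 1800 frames and the rest 1798 each; 1660 frames reaches minute 0, so 0 × 18 + 0 × 2 = 0 labels have been skipped so far.
Adding those back, label number 1660 + 0 = 1660 at 30 labels/s is 55 s + 10 f = 0 h 0 min 55 s frame 10, i.e. 00:00:55;10.

00:00:55;10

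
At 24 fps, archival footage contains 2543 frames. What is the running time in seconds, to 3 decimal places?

Running time = 2543 × 1/24 = 2543/24 s ≈ 105.958 s.

105.958 seconds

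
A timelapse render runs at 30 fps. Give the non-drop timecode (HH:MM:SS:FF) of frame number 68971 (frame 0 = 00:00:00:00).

00:38:19:01

68971 ÷ 30 = 2299 full seconds, remainder 1 frame.
2299 s = 0 h 38 min 19 s.
Timecode: 00:38:19:01.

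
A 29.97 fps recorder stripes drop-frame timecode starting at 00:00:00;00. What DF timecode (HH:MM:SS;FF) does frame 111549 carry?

01:02:02;01

Ten DF minutes hold 17982 frames, so frame 111549 lies in block 6 (frames 107892–125873) with 3657 frames into that block.
The block's first minute is 1800 frames and the rest 1798 each; 3657 frames reaches minute 2, so 6 × 18 + 2 × 2 = 112 labels have been skipped so far.
Adding those back, label number 111549 + 112 = 111661 at 30 labels/s is 3722 s + 1 f = 1 h 2 min 2 s frame 1, i.e. 01:02:02;01.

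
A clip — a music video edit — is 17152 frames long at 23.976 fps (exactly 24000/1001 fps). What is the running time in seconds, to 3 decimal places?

715.381 seconds

Running time = 17152 × 1001/24000 = 268268/375 s ≈ 715.381 s.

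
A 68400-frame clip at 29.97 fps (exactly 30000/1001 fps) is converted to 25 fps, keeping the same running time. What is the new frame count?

Target frames = source frames × (target rate / source rate) = 68400 × (25)/(30000/1001) = 68400 × 1001/1200 = 57057.

57057 frames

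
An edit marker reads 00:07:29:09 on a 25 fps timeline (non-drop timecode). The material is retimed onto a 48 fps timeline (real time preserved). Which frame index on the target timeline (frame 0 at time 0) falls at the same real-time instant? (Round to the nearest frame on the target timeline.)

Source frame index: (0×3600 + 7×60 + 29) × 25 + 9 = 11234.
Real time: 11234 / (25) = 11234/25 s.
Target frame: (11234/25) × (48) = 539232/25 ≈ 21569.280 → 21569.

frame 21569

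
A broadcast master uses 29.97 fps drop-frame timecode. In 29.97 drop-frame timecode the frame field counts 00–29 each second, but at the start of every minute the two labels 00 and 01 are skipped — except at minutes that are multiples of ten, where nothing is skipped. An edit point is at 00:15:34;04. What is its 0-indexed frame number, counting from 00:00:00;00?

As if non-drop at 30 labels/s: (0 × 3600 + 15 × 60 + 34) × 30 + 4 = 28024.
Minute boundaries passed: 15; those not divisible by 10: 15 − 1 = 14; dropped labels = 2 × 14 = 28.
Actual frame index = 28024 − 28 = 27996.

27996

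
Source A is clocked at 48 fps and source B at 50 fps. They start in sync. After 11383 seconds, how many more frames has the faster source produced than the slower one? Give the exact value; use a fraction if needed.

A emits 48 × 11383 = 546384 frames; B emits 50 × 11383 = 569150.
Difference = 22766 frames; B is ahead of A.

22766 frames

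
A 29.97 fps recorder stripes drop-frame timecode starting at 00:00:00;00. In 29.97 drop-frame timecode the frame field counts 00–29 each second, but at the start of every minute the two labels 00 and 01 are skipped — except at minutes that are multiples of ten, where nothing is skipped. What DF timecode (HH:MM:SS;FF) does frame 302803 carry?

02:48:23;17

Each 10-minute DF block holds 10 × 60 × 30 − 9 × 2 = 17982 frames. 302803 ÷ 17982 → 16 full blocks, remainder 15091.
Within the partial block the first minute is 1800 frames and each further minute 1798, so 8 further minute boundaries passed. Total skipped labels = 18 × 16 + 2 × 8 = 304.
Non-drop label index = 302803 + 304 = 303107; at 30 labels/s that is 02:48:23:17, i.e. DF 02:48:23;17.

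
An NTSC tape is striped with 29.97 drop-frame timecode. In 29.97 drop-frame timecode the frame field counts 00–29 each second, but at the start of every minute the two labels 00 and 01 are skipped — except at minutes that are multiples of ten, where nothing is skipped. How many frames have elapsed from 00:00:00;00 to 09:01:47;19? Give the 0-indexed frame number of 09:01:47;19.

974255

As if non-drop at 30 labels/s: (9 × 3600 + 1 × 60 + 47) × 30 + 19 = 975229.
Minute boundaries passed: 541; those not divisible by 10: 541 − 54 = 487; dropped labels = 2 × 487 = 974.
Actual frame index = 975229 − 974 = 974255.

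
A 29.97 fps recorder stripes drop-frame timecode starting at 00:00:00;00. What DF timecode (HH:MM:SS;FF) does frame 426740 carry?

Ten DF minutes hold 17982 frames, so frame 426740 lies in block 23 (frames 413586–431567) with 13154 frames into that block.
The block's first minute is 1800 frames and the rest 1798 each; 13154 frames reaches minute 7, so 23 × 18 + 7 × 2 = 428 labels have been skipped so far.
Adding those back, label number 426740 + 428 = 427168 at 30 labels/s is 14238 s + 28 f = 3 h 57 min 18 s frame 28, i.e. 03:57:18;28.

03:57:18;28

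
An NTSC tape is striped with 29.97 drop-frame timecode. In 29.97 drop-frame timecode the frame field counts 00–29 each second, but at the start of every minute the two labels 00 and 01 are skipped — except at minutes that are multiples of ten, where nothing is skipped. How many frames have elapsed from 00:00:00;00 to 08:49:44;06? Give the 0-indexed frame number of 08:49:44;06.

952572

Complete 10-minute blocks: 52, each 17982 frames → 935064.
Remaining 9 whole minutes in the current block: 1800 + 8 × 1798 = 16184 frames.
Within the current minute: 44 × 30 + 6 − 2 = 1324 (labels ;00/;01 skipped at this minute). Total = 935064 + 16184 + 1324 = 952572.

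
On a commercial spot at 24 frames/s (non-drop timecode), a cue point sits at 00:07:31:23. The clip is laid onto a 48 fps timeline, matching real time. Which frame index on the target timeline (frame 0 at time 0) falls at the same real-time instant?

Source frame index: (0×3600 + 7×60 + 31) × 24 + 23 = 10847.
Real time: 10847 / (24) = 10847/24 s.
Target frame: (10847/24) × (48) = 21694.

frame 21694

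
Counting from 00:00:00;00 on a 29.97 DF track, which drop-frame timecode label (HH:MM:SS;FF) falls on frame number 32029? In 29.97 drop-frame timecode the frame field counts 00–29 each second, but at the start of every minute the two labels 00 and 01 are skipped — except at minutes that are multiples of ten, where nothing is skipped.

Ten DF minutes hold 17982 frames, so frame 32029 lies in block 1 (frames 17982–35963) with 14047 frames into that block.
The block's first minute is 1800 frames and the rest 1798 each; 14047 frames reaches minute 7, so 1 × 18 + 7 × 2 = 32 labels have been skipped so far.
Adding those back, label number 32029 + 32 = 32061 at 30 labels/s is 1068 s + 21 f = 0 h 17 min 48 s frame 21, i.e. 00:17:48;21.

00:17:48;21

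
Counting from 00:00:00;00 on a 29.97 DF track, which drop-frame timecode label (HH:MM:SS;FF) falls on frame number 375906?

03:29:02;24

Each 10-minute DF block holds 10 × 60 × 30 − 9 × 2 = 17982 frames. 375906 ÷ 17982 → 20 full blocks, remainder 16266.
Within the partial block the first minute is 1800 frames and each further minute 1798, so 9 further minute boundaries passed. Total skipped labels = 18 × 20 + 2 × 9 = 378.
Non-drop label index = 375906 + 378 = 376284; at 30 labels/s that is 03:29:02:24, i.e. DF 03:29:02;24.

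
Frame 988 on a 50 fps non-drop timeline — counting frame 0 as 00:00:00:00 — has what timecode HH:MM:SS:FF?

988 ÷ 50 = 19 full seconds, remainder 38 frames.
19 s = 0 h 0 min 19 s.
Timecode: 00:00:19:38.

00:00:19:38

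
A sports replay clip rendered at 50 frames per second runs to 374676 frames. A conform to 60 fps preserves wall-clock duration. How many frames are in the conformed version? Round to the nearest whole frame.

449611 frames

Frames at target rate = 374676 × (60) / (50) = 2248056/5 ≈ 449611.200.
Nearest whole frame: 449611.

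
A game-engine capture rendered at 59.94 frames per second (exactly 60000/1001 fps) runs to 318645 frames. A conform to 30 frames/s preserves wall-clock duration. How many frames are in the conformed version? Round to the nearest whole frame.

Frames at target rate = 318645 × (30) / (60000/1001) = 63792729/400 ≈ 159481.823.
Nearest whole frame: 159482.

159482 frames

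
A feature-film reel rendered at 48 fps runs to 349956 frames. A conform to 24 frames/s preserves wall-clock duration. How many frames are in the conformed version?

174978 frames

Target frames = source frames × (target rate / source rate) = 349956 × (24)/(48) = 349956 × 1/2 = 174978.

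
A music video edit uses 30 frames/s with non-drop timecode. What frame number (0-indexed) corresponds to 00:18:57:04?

Total seconds to the label: (0 × 3600 + 18 × 60 + 57) = 1137.
Frame index = 1137 × 30 + 4 = 34114.

frame 34114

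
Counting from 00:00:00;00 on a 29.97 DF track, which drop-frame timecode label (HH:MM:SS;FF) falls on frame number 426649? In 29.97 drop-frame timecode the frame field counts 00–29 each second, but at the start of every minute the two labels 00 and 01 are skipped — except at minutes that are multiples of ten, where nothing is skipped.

03:57:15;27

Ten DF minutes hold 17982 frames, so frame 426649 lies in block 23 (frames 413586–431567) with 13063 frames into that block.
The block's first minute is 1800 frames and the rest 1798 each; 13063 frames reaches minute 7, so 23 × 18 + 7 × 2 = 428 labels have been skipped so far.
Adding those back, label number 426649 + 428 = 427077 at 30 labels/s is 14235 s + 27 f = 3 h 57 min 15 s frame 27, i.e. 03:57:15;27.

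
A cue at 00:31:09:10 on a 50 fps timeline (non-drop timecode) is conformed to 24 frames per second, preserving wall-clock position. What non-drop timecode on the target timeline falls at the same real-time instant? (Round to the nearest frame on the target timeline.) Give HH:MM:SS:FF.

00:31:09:05

Source frame index: (0×3600 + 31×60 + 9) × 50 + 10 = 93460.
Real time: 93460 / (50) = 9346/5 s.
Target frame: (9346/5) × (24) = 224304/5 ≈ 44860.800 → 44861.
At 24 labels/s: frame 44861 → 00:31:09:05.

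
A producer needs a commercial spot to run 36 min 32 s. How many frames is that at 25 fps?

36 min 32 s = 2192 s.
Frames = 2192 × 25 = 54800.

54800 frames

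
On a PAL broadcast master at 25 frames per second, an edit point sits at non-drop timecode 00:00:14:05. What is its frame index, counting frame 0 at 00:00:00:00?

355

Total seconds to the label: (0 × 3600 + 0 × 60 + 14) = 14.
Frame index = 14 × 25 + 5 = 355.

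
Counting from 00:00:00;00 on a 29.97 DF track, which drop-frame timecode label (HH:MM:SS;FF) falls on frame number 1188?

00:00:39;18

Each 10-minute DF block holds 10 × 60 × 30 − 9 × 2 = 17982 frames. 1188 ÷ 17982 → 0 full blocks, remainder 1188.
Within the partial block the first minute is 1800 frames and each further minute 1798, so 0 further minute boundaries passed. Total skipped labels = 18 × 0 + 2 × 0 = 0.
Non-drop label index = 1188 + 0 = 1188; at 30 labels/s that is 00:00:39:18, i.e. DF 00:00:39;18.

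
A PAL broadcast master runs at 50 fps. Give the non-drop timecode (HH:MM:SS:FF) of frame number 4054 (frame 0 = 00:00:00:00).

00:01:21:04

4054 ÷ 50 = 81 full seconds, remainder 4 frames.
81 s = 0 h 1 min 21 s.
Timecode: 00:01:21:04.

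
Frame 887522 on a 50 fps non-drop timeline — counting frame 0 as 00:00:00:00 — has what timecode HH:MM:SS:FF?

887522 ÷ 50 = 17750 full seconds, remainder 22 frames.
17750 s = 4 h 55 min 50 s.
Timecode: 04:55:50:22.

04:55:50:22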